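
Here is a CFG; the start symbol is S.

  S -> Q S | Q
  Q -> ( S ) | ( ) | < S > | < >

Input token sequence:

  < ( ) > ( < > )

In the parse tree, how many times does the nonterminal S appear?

[S [Q < [S [Q ( )]] >] [S [Q ( [S [Q < >]] )]]]

4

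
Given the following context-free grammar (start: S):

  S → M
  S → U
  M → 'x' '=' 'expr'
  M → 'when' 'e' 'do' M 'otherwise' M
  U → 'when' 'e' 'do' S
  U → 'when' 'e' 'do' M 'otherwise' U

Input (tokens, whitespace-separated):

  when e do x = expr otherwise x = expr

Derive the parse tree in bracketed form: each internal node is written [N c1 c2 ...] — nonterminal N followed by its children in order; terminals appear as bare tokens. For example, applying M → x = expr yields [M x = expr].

[S [M when e do [M x = expr] otherwise [M x = expr]]]

S
M
when e do M otherwise M
when e do x = expr otherwise M
when e do x = expr otherwise x = expr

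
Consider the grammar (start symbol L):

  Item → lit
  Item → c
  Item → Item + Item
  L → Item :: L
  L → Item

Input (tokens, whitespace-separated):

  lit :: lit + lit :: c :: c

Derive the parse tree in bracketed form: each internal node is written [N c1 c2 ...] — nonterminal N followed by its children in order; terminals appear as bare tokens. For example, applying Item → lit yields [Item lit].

L
Item :: L
lit :: L
lit :: Item :: L
lit :: Item + Item :: L
lit :: lit + Item :: L
lit :: lit + lit :: L
lit :: lit + lit :: Item :: L
lit :: lit + lit :: c :: L
lit :: lit + lit :: c :: Item
lit :: lit + lit :: c :: c

[L [Item lit] :: [L [Item [Item lit] + [Item lit]] :: [L [Item c] :: [L [Item c]]]]]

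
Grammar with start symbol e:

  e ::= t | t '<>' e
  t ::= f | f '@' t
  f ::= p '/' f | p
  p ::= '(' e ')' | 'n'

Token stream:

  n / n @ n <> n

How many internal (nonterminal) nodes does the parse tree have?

13

[e [t [f [p n] / [f [p n]]] @ [t [f [p n]]]] <> [e [t [f [p n]]]]]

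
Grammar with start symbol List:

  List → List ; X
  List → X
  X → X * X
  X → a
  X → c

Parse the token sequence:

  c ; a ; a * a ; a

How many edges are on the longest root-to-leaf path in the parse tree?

[List [List [List [List [X c]] ; [X a]] ; [X [X a] * [X a]]] ; [X a]]

5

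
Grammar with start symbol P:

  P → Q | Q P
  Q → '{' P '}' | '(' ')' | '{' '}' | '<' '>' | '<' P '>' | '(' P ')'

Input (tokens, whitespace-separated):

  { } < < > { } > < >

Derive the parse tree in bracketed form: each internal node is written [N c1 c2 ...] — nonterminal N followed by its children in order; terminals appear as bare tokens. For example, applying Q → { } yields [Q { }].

[P [Q { }] [P [Q < [P [Q < >] [P [Q { }]]] >] [P [Q < >]]]]

P
Q P
{ } P
{ } Q P
{ } < P > P
{ } < Q P > P
{ } < < > P > P
{ } < < > Q > P
{ } < < > { } > P
{ } < < > { } > Q
{ } < < > { } > < >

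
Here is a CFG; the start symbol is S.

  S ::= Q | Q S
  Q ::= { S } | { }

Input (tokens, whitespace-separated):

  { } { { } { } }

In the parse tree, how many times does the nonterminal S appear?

4

[S [Q { }] [S [Q { [S [Q { }] [S [Q { }]]] }]]]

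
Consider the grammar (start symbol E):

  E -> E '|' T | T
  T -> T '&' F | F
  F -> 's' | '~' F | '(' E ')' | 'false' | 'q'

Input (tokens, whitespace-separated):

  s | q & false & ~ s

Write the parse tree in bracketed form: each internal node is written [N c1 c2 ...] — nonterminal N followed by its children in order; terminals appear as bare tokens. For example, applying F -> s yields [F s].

E
E | T
T | T
F | T
s | T
s | T & F
s | T & F & F
s | F & F & F
s | q & F & F
s | q & false & F
s | q & false & ~ F
s | q & false & ~ s

[E [E [T [F s]]] | [T [T [T [F q]] & [F false]] & [F ~ [F s]]]]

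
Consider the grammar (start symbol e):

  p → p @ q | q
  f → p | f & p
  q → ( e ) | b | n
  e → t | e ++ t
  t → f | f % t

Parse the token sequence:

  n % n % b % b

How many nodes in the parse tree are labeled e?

[e [t [f [p [q n]]] % [t [f [p [q n]]] % [t [f [p [q b]]] % [t [f [p [q b]]]]]]]]

1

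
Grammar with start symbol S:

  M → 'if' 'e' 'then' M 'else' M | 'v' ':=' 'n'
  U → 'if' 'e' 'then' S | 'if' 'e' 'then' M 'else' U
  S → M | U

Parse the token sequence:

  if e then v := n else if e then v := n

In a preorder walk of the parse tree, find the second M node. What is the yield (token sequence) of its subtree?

[S [U if e then [M v := n] else [U if e then [S [M v := n]]]]]

v := n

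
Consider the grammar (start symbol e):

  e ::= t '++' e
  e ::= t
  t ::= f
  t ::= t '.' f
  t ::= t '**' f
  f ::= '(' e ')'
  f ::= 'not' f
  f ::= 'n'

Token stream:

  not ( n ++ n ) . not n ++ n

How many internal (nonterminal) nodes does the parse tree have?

[e [t [t [f not [f ( [e [t [f n]] ++ [e [t [f n]]]] )]]] . [f not [f n]]] ++ [e [t [f n]]]]

16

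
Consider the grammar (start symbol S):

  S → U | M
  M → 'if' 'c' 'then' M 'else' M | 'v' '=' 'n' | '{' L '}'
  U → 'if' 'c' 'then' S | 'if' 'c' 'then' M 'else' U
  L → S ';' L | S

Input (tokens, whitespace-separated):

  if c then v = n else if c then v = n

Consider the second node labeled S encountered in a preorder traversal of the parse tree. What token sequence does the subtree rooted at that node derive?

[S [U if c then [M v = n] else [U if c then [S [M v = n]]]]]

v = n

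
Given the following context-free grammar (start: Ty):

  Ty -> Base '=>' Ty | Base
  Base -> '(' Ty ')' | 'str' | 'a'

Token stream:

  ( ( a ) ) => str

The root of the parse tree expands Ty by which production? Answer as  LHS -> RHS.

[Ty [Base ( [Ty [Base ( [Ty [Base a]] )]] )] => [Ty [Base str]]]

Ty -> Base '=>' Ty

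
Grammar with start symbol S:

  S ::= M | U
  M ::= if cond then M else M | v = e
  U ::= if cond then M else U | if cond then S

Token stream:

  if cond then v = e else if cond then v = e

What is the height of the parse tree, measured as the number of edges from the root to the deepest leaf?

5

[S [U if cond then [M v = e] else [U if cond then [S [M v = e]]]]]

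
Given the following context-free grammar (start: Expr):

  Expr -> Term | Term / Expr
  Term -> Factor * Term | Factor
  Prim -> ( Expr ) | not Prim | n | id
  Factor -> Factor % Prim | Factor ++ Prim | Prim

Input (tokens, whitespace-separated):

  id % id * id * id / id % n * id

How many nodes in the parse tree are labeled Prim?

[Expr [Term [Factor [Factor [Prim id]] % [Prim id]] * [Term [Factor [Prim id]] * [Term [Factor [Prim id]]]]] / [Expr [Term [Factor [Factor [Prim id]] % [Prim n]] * [Term [Factor [Prim id]]]]]]

7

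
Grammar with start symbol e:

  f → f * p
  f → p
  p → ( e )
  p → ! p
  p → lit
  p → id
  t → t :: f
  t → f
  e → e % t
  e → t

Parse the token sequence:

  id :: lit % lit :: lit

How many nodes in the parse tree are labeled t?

4

[e [e [t [t [f [p id]]] :: [f [p lit]]]] % [t [t [f [p lit]]] :: [f [p lit]]]]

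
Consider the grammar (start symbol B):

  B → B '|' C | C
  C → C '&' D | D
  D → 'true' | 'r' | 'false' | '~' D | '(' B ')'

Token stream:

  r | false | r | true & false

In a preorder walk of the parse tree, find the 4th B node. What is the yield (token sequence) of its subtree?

r

[B [B [B [B [C [D r]]] | [C [D false]]] | [C [D r]]] | [C [C [D true]] & [D false]]]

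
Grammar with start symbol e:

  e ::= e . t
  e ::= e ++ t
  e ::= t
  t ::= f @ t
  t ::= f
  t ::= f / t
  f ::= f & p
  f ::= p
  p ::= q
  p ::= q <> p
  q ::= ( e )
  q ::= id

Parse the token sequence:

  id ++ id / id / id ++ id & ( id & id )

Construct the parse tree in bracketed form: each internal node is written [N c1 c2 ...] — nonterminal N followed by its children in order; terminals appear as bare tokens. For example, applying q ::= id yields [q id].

[e [e [e [t [f [p [q id]]]]] ++ [t [f [p [q id]]] / [t [f [p [q id]]] / [t [f [p [q id]]]]]]] ++ [t [f [f [p [q id]]] & [p [q ( [e [t [f [f [p [q id]]] & [p [q id]]]]] )]]]]]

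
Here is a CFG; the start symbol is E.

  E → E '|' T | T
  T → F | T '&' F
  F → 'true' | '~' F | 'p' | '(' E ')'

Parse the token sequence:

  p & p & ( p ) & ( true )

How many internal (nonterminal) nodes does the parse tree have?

15

[E [T [T [T [T [F p]] & [F p]] & [F ( [E [T [F p]]] )]] & [F ( [E [T [F true]]] )]]]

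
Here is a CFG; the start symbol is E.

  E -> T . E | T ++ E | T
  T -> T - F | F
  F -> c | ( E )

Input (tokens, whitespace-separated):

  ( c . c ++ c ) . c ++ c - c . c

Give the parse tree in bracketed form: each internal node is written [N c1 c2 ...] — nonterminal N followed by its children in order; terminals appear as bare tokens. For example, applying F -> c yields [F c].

E
T . E
F . E
( E ) . E
( T . E ) . E
( F . E ) . E
( c . E ) . E
( c . T ++ E ) . E
( c . F ++ E ) . E
( c . c ++ E ) . E
( c . c ++ T ) . E
( c . c ++ F ) . E
( c . c ++ c ) . E
( c . c ++ c ) . T ++ E
( c . c ++ c ) . F ++ E
( c . c ++ c ) . c ++ E
( c . c ++ c ) . c ++ T . E
( c . c ++ c ) . c ++ T - F . E
( c . c ++ c ) . c ++ F - F . E
( c . c ++ c ) . c ++ c - F . E
( c . c ++ c ) . c ++ c - c . E
( c . c ++ c ) . c ++ c - c . T
( c . c ++ c ) . c ++ c - c . F
( c . c ++ c ) . c ++ c - c . c

[E [T [F ( [E [T [F c]] . [E [T [F c]] ++ [E [T [F c]]]]] )]] . [E [T [F c]] ++ [E [T [T [F c]] - [F c]] . [E [T [F c]]]]]]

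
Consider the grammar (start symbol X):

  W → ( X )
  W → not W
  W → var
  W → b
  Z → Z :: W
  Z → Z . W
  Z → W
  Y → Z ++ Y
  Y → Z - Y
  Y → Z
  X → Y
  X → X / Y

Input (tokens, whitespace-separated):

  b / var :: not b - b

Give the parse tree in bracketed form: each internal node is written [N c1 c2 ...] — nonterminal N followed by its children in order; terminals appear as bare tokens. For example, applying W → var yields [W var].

[X [X [Y [Z [W b]]]] / [Y [Z [Z [W var]] :: [W not [W b]]] - [Y [Z [W b]]]]]

X
X / Y
Y / Y
Z / Y
W / Y
b / Y
b / Z - Y
b / Z :: W - Y
b / W :: W - Y
b / var :: W - Y
b / var :: not W - Y
b / var :: not b - Y
b / var :: not b - Z
b / var :: not b - W
b / var :: not b - b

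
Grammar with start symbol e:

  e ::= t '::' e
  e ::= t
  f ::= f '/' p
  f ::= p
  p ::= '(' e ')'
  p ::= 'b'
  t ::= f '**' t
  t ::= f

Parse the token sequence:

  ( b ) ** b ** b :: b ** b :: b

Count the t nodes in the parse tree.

7

[e [t [f [p ( [e [t [f [p b]]]] )]] ** [t [f [p b]] ** [t [f [p b]]]]] :: [e [t [f [p b]] ** [t [f [p b]]]] :: [e [t [f [p b]]]]]]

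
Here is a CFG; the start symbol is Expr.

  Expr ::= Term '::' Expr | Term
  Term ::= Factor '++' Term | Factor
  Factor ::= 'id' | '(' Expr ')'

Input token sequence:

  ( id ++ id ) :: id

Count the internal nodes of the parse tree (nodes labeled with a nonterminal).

[Expr [Term [Factor ( [Expr [Term [Factor id] ++ [Term [Factor id]]]] )]] :: [Expr [Term [Factor id]]]]

11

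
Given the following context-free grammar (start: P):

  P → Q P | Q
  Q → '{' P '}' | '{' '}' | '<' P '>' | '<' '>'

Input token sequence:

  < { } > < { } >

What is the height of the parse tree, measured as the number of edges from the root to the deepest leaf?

5

[P [Q < [P [Q { }]] >] [P [Q < [P [Q { }]] >]]]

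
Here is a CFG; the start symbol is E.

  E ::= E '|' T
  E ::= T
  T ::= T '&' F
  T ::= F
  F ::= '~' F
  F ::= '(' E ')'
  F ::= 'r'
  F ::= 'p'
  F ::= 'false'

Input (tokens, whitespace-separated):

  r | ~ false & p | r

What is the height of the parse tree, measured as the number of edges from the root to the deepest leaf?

[E [E [E [T [F r]]] | [T [T [F ~ [F false]]] & [F p]]] | [T [F r]]]

6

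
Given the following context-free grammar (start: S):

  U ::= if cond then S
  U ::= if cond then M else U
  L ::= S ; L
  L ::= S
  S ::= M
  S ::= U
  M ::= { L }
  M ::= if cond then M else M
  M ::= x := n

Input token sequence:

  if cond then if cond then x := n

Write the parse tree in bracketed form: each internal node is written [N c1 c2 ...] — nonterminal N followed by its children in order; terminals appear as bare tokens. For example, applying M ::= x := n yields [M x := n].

S
U
if cond then S
if cond then U
if cond then if cond then S
if cond then if cond then M
if cond then if cond then x := n

[S [U if cond then [S [U if cond then [S [M x := n]]]]]]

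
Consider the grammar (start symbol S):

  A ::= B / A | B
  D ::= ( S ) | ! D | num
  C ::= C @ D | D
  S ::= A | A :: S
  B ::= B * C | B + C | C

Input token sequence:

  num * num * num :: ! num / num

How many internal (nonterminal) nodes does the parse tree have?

[S [A [B [B [B [C [D num]]] * [C [D num]]] * [C [D num]]]] :: [S [A [B [C [D ! [D num]]]] / [A [B [C [D num]]]]]]]

21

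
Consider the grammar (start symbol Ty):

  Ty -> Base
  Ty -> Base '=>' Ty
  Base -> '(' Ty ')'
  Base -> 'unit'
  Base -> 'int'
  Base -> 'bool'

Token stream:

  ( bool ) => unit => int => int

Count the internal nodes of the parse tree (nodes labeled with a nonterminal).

[Ty [Base ( [Ty [Base bool]] )] => [Ty [Base unit] => [Ty [Base int] => [Ty [Base int]]]]]

10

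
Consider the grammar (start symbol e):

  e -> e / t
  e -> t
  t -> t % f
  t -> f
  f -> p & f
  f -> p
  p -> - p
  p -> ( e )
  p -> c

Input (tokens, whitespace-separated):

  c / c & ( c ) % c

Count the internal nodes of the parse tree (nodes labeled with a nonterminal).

17

[e [e [t [f [p c]]]] / [t [t [f [p c] & [f [p ( [e [t [f [p c]]]] )]]]] % [f [p c]]]]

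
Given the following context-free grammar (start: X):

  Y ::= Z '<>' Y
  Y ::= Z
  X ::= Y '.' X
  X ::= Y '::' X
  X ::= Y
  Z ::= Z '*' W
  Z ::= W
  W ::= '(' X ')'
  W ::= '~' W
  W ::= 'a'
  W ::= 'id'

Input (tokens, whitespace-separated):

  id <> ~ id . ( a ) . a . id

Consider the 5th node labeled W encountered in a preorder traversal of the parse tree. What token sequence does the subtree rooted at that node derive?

[X [Y [Z [W id]] <> [Y [Z [W ~ [W id]]]]] . [X [Y [Z [W ( [X [Y [Z [W a]]]] )]]] . [X [Y [Z [W a]]] . [X [Y [Z [W id]]]]]]]

a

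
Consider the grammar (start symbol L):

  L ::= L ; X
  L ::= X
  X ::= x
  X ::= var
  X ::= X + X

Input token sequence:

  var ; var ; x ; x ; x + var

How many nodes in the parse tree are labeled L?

[L [L [L [L [L [X var]] ; [X var]] ; [X x]] ; [X x]] ; [X [X x] + [X var]]]

5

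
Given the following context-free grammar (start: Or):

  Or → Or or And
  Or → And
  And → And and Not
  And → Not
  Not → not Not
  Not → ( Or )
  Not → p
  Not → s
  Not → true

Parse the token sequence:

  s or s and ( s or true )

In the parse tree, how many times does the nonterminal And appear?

[Or [Or [And [Not s]]] or [And [And [Not s]] and [Not ( [Or [Or [And [Not s]]] or [And [Not true]]] )]]]

5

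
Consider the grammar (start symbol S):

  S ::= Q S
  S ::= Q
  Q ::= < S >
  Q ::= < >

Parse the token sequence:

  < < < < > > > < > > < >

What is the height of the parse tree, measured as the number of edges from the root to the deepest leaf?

8

[S [Q < [S [Q < [S [Q < [S [Q < >]] >]] >] [S [Q < >]]] >] [S [Q < >]]]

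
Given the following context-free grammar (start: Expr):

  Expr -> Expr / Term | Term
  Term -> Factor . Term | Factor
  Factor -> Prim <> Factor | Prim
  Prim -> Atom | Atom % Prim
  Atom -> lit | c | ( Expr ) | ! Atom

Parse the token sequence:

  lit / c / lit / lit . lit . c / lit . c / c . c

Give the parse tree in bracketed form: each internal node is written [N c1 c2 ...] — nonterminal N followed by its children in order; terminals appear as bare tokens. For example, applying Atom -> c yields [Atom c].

[Expr [Expr [Expr [Expr [Expr [Expr [Term [Factor [Prim [Atom lit]]]]] / [Term [Factor [Prim [Atom c]]]]] / [Term [Factor [Prim [Atom lit]]]]] / [Term [Factor [Prim [Atom lit]]] . [Term [Factor [Prim [Atom lit]]] . [Term [Factor [Prim [Atom c]]]]]]] / [Term [Factor [Prim [Atom lit]]] . [Term [Factor [Prim [Atom c]]]]]] / [Term [Factor [Prim [Atom c]]] . [Term [Factor [Prim [Atom c]]]]]]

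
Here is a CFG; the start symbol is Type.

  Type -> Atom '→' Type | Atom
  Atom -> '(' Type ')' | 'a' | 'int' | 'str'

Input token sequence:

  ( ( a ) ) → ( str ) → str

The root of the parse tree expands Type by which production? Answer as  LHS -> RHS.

Type -> Atom '→' Type

[Type [Atom ( [Type [Atom ( [Type [Atom a]] )]] )] → [Type [Atom ( [Type [Atom str]] )] → [Type [Atom str]]]]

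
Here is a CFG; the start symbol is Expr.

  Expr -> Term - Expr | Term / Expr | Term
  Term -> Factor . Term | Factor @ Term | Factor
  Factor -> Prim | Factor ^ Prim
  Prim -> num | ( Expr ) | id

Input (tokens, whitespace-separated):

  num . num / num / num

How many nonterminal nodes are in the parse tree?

15

[Expr [Term [Factor [Prim num]] . [Term [Factor [Prim num]]]] / [Expr [Term [Factor [Prim num]]] / [Expr [Term [Factor [Prim num]]]]]]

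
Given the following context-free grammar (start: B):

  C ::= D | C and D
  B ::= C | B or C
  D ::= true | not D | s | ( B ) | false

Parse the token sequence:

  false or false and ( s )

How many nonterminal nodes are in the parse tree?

[B [B [C [D false]]] or [C [C [D false]] and [D ( [B [C [D s]]] )]]]

11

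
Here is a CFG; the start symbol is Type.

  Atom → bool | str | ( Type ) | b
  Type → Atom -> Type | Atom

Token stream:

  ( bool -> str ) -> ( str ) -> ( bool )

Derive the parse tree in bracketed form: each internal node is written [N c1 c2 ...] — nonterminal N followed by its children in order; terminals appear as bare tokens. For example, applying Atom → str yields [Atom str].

[Type [Atom ( [Type [Atom bool] -> [Type [Atom str]]] )] -> [Type [Atom ( [Type [Atom str]] )] -> [Type [Atom ( [Type [Atom bool]] )]]]]

Type
Atom -> Type
( Type ) -> Type
( Atom -> Type ) -> Type
( bool -> Type ) -> Type
( bool -> Atom ) -> Type
( bool -> str ) -> Type
( bool -> str ) -> Atom -> Type
( bool -> str ) -> ( Type ) -> Type
( bool -> str ) -> ( Atom ) -> Type
( bool -> str ) -> ( str ) -> Type
( bool -> str ) -> ( str ) -> Atom
( bool -> str ) -> ( str ) -> ( Type )
( bool -> str ) -> ( str ) -> ( Atom )
( bool -> str ) -> ( str ) -> ( bool )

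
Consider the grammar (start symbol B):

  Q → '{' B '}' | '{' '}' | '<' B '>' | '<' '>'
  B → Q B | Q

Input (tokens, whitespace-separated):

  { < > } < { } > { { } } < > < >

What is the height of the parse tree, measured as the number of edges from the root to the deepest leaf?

6

[B [Q { [B [Q < >]] }] [B [Q < [B [Q { }]] >] [B [Q { [B [Q { }]] }] [B [Q < >] [B [Q < >]]]]]]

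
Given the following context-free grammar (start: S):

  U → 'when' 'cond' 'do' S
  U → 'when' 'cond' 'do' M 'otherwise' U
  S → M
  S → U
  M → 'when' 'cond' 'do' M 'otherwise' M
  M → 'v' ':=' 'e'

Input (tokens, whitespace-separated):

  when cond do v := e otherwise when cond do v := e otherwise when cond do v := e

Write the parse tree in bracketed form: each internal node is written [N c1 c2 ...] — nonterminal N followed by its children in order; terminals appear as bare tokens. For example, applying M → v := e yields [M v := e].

[S [U when cond do [M v := e] otherwise [U when cond do [M v := e] otherwise [U when cond do [S [M v := e]]]]]]

S
U
when cond do M otherwise U
when cond do v := e otherwise U
when cond do v := e otherwise when cond do M otherwise U
when cond do v := e otherwise when cond do v := e otherwise U
when cond do v := e otherwise when cond do v := e otherwise when cond do S
when cond do v := e otherwise when cond do v := e otherwise when cond do M
when cond do v := e otherwise when cond do v := e otherwise when cond do v := e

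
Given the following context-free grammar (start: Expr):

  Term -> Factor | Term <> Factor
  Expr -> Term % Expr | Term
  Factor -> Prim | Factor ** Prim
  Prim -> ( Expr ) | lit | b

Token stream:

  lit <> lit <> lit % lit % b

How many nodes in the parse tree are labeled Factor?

[Expr [Term [Term [Term [Factor [Prim lit]]] <> [Factor [Prim lit]]] <> [Factor [Prim lit]]] % [Expr [Term [Factor [Prim lit]]] % [Expr [Term [Factor [Prim b]]]]]]

5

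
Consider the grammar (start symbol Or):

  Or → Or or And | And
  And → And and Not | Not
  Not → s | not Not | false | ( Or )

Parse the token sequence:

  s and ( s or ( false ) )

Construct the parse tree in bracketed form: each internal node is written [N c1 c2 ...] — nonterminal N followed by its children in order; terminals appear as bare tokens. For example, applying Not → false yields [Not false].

Or
And
And and Not
Not and Not
s and Not
s and ( Or )
s and ( Or or And )
s and ( And or And )
s and ( Not or And )
s and ( s or And )
s and ( s or Not )
s and ( s or ( Or ) )
s and ( s or ( And ) )
s and ( s or ( Not ) )
s and ( s or ( false ) )

[Or [And [And [Not s]] and [Not ( [Or [Or [And [Not s]]] or [And [Not ( [Or [And [Not false]]] )]]] )]]]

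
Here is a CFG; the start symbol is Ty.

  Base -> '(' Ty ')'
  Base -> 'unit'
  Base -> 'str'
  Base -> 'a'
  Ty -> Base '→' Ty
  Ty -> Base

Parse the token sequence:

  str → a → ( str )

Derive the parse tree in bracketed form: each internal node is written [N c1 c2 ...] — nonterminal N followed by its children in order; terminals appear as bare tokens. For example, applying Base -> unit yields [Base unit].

[Ty [Base str] → [Ty [Base a] → [Ty [Base ( [Ty [Base str]] )]]]]

Ty
Base → Ty
str → Ty
str → Base → Ty
str → a → Ty
str → a → Base
str → a → ( Ty )
str → a → ( Base )
str → a → ( str )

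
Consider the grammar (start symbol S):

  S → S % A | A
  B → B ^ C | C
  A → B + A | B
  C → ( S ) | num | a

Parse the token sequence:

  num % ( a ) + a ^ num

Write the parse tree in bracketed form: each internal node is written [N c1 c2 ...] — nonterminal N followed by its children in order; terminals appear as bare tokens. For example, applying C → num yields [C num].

S
S % A
A % A
B % A
C % A
num % A
num % B + A
num % C + A
num % ( S ) + A
num % ( A ) + A
num % ( B ) + A
num % ( C ) + A
num % ( a ) + A
num % ( a ) + B
num % ( a ) + B ^ C
num % ( a ) + C ^ C
num % ( a ) + a ^ C
num % ( a ) + a ^ num

[S [S [A [B [C num]]]] % [A [B [C ( [S [A [B [C a]]]] )]] + [A [B [B [C a]] ^ [C num]]]]]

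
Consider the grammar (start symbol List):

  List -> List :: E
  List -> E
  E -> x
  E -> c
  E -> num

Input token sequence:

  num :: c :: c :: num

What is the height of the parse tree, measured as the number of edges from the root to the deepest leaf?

5

[List [List [List [List [E num]] :: [E c]] :: [E c]] :: [E num]]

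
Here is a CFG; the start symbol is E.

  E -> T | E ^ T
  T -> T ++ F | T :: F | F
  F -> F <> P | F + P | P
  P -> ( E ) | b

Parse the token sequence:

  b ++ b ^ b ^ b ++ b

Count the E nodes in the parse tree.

3

[E [E [E [T [T [F [P b]]] ++ [F [P b]]]] ^ [T [F [P b]]]] ^ [T [T [F [P b]]] ++ [F [P b]]]]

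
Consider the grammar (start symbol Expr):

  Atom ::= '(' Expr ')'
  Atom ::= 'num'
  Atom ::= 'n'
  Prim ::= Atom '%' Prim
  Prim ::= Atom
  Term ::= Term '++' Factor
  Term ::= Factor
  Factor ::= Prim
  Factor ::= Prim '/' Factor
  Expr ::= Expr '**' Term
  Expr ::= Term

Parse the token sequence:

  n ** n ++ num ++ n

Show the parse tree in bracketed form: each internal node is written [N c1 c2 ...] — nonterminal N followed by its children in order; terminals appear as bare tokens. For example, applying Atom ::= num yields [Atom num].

[Expr [Expr [Term [Factor [Prim [Atom n]]]]] ** [Term [Term [Term [Factor [Prim [Atom n]]]] ++ [Factor [Prim [Atom num]]]] ++ [Factor [Prim [Atom n]]]]]

Expr
Expr ** Term
Term ** Term
Factor ** Term
Prim ** Term
Atom ** Term
n ** Term
n ** Term ++ Factor
n ** Term ++ Factor ++ Factor
n ** Factor ++ Factor ++ Factor
n ** Prim ++ Factor ++ Factor
n ** Atom ++ Factor ++ Factor
n ** n ++ Factor ++ Factor
n ** n ++ Prim ++ Factor
n ** n ++ Atom ++ Factor
n ** n ++ num ++ Factor
n ** n ++ num ++ Prim
n ** n ++ num ++ Atom
n ** n ++ num ++ n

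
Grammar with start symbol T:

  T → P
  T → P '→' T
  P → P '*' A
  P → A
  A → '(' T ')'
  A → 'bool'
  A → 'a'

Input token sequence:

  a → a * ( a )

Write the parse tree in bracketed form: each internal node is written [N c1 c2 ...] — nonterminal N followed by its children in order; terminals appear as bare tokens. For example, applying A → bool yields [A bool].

[T [P [A a]] → [T [P [P [A a]] * [A ( [T [P [A a]]] )]]]]

T
P → T
A → T
a → T
a → P
a → P * A
a → A * A
a → a * A
a → a * ( T )
a → a * ( P )
a → a * ( A )
a → a * ( a )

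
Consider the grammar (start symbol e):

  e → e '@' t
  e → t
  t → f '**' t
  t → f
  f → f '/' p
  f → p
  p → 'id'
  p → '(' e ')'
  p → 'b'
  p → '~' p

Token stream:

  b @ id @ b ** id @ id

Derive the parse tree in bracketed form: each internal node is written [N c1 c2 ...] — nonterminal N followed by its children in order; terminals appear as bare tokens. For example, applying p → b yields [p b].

e
e @ t
e @ t @ t
e @ t @ t @ t
t @ t @ t @ t
f @ t @ t @ t
p @ t @ t @ t
b @ t @ t @ t
b @ f @ t @ t
b @ p @ t @ t
b @ id @ t @ t
b @ id @ f ** t @ t
b @ id @ p ** t @ t
b @ id @ b ** t @ t
b @ id @ b ** f @ t
b @ id @ b ** p @ t
b @ id @ b ** id @ t
b @ id @ b ** id @ f
b @ id @ b ** id @ p
b @ id @ b ** id @ id

[e [e [e [e [t [f [p b]]]] @ [t [f [p id]]]] @ [t [f [p b]] ** [t [f [p id]]]]] @ [t [f [p id]]]]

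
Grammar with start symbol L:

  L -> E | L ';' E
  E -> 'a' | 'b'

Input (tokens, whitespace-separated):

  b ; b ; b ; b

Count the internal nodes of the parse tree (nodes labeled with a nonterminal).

[L [L [L [L [E b]] ; [E b]] ; [E b]] ; [E b]]

8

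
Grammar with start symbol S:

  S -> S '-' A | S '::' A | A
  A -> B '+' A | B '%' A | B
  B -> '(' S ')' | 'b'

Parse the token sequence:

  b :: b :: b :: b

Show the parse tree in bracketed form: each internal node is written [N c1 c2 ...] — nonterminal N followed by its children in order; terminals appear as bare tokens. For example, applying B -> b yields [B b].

[S [S [S [S [A [B b]]] :: [A [B b]]] :: [A [B b]]] :: [A [B b]]]

S
S :: A
S :: A :: A
S :: A :: A :: A
A :: A :: A :: A
B :: A :: A :: A
b :: A :: A :: A
b :: B :: A :: A
b :: b :: A :: A
b :: b :: B :: A
b :: b :: b :: A
b :: b :: b :: B
b :: b :: b :: b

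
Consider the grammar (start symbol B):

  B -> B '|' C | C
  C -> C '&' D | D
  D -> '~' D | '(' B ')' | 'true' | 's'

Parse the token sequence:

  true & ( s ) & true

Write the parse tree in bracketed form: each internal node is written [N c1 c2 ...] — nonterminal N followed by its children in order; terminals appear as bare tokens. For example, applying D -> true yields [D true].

B
C
C & D
C & D & D
D & D & D
true & D & D
true & ( B ) & D
true & ( C ) & D
true & ( D ) & D
true & ( s ) & D
true & ( s ) & true

[B [C [C [C [D true]] & [D ( [B [C [D s]]] )]] & [D true]]]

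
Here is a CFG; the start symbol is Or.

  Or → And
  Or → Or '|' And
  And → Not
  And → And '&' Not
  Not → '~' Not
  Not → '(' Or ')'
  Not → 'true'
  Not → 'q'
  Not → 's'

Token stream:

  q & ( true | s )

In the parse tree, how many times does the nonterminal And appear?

4

[Or [And [And [Not q]] & [Not ( [Or [Or [And [Not true]]] | [And [Not s]]] )]]]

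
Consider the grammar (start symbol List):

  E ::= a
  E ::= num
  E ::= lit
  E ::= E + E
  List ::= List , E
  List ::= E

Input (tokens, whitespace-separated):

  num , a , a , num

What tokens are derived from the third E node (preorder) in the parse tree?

[List [List [List [List [E num]] , [E a]] , [E a]] , [E num]]

a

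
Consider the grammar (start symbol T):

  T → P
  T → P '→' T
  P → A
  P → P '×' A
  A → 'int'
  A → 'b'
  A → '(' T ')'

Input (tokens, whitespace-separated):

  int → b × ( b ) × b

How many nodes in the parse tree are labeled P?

[T [P [A int]] → [T [P [P [P [A b]] × [A ( [T [P [A b]]] )]] × [A b]]]]

5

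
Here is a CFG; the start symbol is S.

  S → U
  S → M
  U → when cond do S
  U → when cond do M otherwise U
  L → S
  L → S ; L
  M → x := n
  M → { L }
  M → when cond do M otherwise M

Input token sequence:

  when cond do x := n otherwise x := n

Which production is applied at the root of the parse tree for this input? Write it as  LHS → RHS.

S → M

[S [M when cond do [M x := n] otherwise [M x := n]]]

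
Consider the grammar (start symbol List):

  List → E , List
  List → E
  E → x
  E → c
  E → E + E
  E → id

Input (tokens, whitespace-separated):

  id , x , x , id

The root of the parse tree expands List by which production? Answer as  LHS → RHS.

List → E , List

[List [E id] , [List [E x] , [List [E x] , [List [E id]]]]]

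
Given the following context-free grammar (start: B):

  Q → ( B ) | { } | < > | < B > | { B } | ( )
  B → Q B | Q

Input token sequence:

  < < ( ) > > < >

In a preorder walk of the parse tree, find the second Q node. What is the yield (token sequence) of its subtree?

< ( ) >

[B [Q < [B [Q < [B [Q ( )]] >]] >] [B [Q < >]]]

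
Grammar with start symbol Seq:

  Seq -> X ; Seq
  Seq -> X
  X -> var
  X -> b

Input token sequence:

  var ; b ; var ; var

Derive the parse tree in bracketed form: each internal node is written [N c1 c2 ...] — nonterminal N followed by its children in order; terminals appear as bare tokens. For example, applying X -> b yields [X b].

[Seq [X var] ; [Seq [X b] ; [Seq [X var] ; [Seq [X var]]]]]

Seq
X ; Seq
var ; Seq
var ; X ; Seq
var ; b ; Seq
var ; b ; X ; Seq
var ; b ; var ; Seq
var ; b ; var ; X
var ; b ; var ; var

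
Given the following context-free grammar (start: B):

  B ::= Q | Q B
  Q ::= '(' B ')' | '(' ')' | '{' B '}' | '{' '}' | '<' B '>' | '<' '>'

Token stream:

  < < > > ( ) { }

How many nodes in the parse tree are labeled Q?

4

[B [Q < [B [Q < >]] >] [B [Q ( )] [B [Q { }]]]]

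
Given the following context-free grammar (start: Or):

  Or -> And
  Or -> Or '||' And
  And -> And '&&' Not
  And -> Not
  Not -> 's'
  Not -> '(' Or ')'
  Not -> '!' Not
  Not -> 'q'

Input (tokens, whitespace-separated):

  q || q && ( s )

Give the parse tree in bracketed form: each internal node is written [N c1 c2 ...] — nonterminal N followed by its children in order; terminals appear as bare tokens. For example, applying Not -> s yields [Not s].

[Or [Or [And [Not q]]] || [And [And [Not q]] && [Not ( [Or [And [Not s]]] )]]]

Or
Or || And
And || And
Not || And
q || And
q || And && Not
q || Not && Not
q || q && Not
q || q && ( Or )
q || q && ( And )
q || q && ( Not )
q || q && ( s )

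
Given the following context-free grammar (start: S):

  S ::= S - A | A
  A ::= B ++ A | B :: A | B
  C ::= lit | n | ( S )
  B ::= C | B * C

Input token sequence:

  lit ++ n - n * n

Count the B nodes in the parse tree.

4

[S [S [A [B [C lit]] ++ [A [B [C n]]]]] - [A [B [B [C n]] * [C n]]]]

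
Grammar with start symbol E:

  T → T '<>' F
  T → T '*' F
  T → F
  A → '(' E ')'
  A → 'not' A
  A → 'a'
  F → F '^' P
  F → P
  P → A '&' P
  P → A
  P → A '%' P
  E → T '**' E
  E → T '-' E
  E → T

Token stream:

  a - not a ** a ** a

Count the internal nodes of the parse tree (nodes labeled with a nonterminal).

21

[E [T [F [P [A a]]]] - [E [T [F [P [A not [A a]]]]] ** [E [T [F [P [A a]]]] ** [E [T [F [P [A a]]]]]]]]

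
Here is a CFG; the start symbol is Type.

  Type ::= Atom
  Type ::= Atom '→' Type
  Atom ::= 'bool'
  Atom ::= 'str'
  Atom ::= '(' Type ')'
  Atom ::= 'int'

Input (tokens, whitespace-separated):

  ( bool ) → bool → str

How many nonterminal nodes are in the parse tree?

[Type [Atom ( [Type [Atom bool]] )] → [Type [Atom bool] → [Type [Atom str]]]]

8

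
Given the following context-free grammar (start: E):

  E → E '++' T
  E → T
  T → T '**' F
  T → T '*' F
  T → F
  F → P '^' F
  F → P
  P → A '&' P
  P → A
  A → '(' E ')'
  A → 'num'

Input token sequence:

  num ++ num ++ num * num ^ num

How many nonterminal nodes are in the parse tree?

[E [E [E [T [F [P [A num]]]]] ++ [T [F [P [A num]]]]] ++ [T [T [F [P [A num]]]] * [F [P [A num]] ^ [F [P [A num]]]]]]

22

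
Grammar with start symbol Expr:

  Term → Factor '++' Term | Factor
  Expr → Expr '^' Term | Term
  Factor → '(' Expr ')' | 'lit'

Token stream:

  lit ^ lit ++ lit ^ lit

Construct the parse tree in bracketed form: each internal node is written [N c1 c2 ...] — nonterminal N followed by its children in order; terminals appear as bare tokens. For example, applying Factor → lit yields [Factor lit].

Expr
Expr ^ Term
Expr ^ Term ^ Term
Term ^ Term ^ Term
Factor ^ Term ^ Term
lit ^ Term ^ Term
lit ^ Factor ++ Term ^ Term
lit ^ lit ++ Term ^ Term
lit ^ lit ++ Factor ^ Term
lit ^ lit ++ lit ^ Term
lit ^ lit ++ lit ^ Factor
lit ^ lit ++ lit ^ lit

[Expr [Expr [Expr [Term [Factor lit]]] ^ [Term [Factor lit] ++ [Term [Factor lit]]]] ^ [Term [Factor lit]]]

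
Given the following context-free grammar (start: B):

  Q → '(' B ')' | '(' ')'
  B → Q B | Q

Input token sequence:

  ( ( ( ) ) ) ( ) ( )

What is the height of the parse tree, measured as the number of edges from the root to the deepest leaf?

6

[B [Q ( [B [Q ( [B [Q ( )]] )]] )] [B [Q ( )] [B [Q ( )]]]]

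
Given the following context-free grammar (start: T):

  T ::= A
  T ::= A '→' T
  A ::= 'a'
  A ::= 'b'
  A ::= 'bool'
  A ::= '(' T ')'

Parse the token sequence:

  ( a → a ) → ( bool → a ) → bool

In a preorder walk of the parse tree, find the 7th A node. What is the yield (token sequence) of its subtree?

bool

[T [A ( [T [A a] → [T [A a]]] )] → [T [A ( [T [A bool] → [T [A a]]] )] → [T [A bool]]]]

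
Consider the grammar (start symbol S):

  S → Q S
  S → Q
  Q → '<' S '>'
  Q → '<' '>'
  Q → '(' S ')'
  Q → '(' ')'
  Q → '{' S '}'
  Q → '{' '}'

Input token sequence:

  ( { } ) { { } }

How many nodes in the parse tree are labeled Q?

4

[S [Q ( [S [Q { }]] )] [S [Q { [S [Q { }]] }]]]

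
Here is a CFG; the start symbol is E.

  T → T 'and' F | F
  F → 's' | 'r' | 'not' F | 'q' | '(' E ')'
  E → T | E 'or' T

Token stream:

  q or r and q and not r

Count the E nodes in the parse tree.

[E [E [T [F q]]] or [T [T [T [F r]] and [F q]] and [F not [F r]]]]

2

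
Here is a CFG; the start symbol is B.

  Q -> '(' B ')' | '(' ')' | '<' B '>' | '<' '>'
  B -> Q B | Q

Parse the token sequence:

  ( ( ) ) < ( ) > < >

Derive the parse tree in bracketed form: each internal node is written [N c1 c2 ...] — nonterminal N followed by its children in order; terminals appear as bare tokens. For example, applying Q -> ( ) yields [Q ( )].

B
Q B
( B ) B
( Q ) B
( ( ) ) B
( ( ) ) Q B
( ( ) ) < B > B
( ( ) ) < Q > B
( ( ) ) < ( ) > B
( ( ) ) < ( ) > Q
( ( ) ) < ( ) > < >

[B [Q ( [B [Q ( )]] )] [B [Q < [B [Q ( )]] >] [B [Q < >]]]]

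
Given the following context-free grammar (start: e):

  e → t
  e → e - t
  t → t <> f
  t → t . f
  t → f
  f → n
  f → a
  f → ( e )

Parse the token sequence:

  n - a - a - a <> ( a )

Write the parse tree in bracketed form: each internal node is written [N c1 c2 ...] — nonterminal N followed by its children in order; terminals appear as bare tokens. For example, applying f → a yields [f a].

[e [e [e [e [t [f n]]] - [t [f a]]] - [t [f a]]] - [t [t [f a]] <> [f ( [e [t [f a]]] )]]]

e
e - t
e - t - t
e - t - t - t
t - t - t - t
f - t - t - t
n - t - t - t
n - f - t - t
n - a - t - t
n - a - f - t
n - a - a - t
n - a - a - t <> f
n - a - a - f <> f
n - a - a - a <> f
n - a - a - a <> ( e )
n - a - a - a <> ( t )
n - a - a - a <> ( f )
n - a - a - a <> ( a )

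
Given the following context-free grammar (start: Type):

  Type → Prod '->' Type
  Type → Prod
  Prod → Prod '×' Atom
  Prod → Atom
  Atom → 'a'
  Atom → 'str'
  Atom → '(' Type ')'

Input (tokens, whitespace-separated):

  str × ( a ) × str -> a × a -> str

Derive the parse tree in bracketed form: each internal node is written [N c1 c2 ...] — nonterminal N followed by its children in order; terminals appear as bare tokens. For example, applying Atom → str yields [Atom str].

Type
Prod -> Type
Prod × Atom -> Type
Prod × Atom × Atom -> Type
Atom × Atom × Atom -> Type
str × Atom × Atom -> Type
str × ( Type ) × Atom -> Type
str × ( Prod ) × Atom -> Type
str × ( Atom ) × Atom -> Type
str × ( a ) × Atom -> Type
str × ( a ) × str -> Type
str × ( a ) × str -> Prod -> Type
str × ( a ) × str -> Prod × Atom -> Type
str × ( a ) × str -> Atom × Atom -> Type
str × ( a ) × str -> a × Atom -> Type
str × ( a ) × str -> a × a -> Type
str × ( a ) × str -> a × a -> Prod
str × ( a ) × str -> a × a -> Atom
str × ( a ) × str -> a × a -> str

[Type [Prod [Prod [Prod [Atom str]] × [Atom ( [Type [Prod [Atom a]]] )]] × [Atom str]] -> [Type [Prod [Prod [Atom a]] × [Atom a]] -> [Type [Prod [Atom str]]]]]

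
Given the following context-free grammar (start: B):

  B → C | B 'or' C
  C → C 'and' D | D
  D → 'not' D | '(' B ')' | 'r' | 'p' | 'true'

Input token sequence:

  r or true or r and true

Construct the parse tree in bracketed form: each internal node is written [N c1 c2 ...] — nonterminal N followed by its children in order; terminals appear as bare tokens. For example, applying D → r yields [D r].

B
B or C
B or C or C
C or C or C
D or C or C
r or C or C
r or D or C
r or true or C
r or true or C and D
r or true or D and D
r or true or r and D
r or true or r and true

[B [B [B [C [D r]]] or [C [D true]]] or [C [C [D r]] and [D true]]]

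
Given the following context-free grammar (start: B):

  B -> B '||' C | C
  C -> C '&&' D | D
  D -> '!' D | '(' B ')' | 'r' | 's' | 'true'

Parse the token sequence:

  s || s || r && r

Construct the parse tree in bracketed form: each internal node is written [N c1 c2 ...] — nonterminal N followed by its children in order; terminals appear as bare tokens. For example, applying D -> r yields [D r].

[B [B [B [C [D s]]] || [C [D s]]] || [C [C [D r]] && [D r]]]

B
B || C
B || C || C
C || C || C
D || C || C
s || C || C
s || D || C
s || s || C
s || s || C && D
s || s || D && D
s || s || r && D
s || s || r && r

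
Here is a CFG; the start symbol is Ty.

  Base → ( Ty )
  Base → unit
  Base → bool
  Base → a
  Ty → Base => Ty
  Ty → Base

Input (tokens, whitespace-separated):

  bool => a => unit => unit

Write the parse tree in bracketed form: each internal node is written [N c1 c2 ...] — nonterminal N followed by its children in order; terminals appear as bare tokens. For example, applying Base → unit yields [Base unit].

[Ty [Base bool] => [Ty [Base a] => [Ty [Base unit] => [Ty [Base unit]]]]]

Ty
Base => Ty
bool => Ty
bool => Base => Ty
bool => a => Ty
bool => a => Base => Ty
bool => a => unit => Ty
bool => a => unit => Base
bool => a => unit => unit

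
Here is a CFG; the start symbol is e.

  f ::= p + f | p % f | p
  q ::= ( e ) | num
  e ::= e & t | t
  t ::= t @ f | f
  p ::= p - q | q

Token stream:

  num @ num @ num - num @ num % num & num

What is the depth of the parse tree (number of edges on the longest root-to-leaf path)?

9

[e [e [t [t [t [t [f [p [q num]]]] @ [f [p [q num]]]] @ [f [p [p [q num]] - [q num]]]] @ [f [p [q num]] % [f [p [q num]]]]]] & [t [f [p [q num]]]]]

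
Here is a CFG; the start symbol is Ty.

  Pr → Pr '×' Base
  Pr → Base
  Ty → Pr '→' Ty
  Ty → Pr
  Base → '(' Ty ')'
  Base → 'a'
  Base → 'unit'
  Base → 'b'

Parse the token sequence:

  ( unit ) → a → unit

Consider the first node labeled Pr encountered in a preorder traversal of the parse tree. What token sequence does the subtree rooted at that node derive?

[Ty [Pr [Base ( [Ty [Pr [Base unit]]] )]] → [Ty [Pr [Base a]] → [Ty [Pr [Base unit]]]]]

( unit )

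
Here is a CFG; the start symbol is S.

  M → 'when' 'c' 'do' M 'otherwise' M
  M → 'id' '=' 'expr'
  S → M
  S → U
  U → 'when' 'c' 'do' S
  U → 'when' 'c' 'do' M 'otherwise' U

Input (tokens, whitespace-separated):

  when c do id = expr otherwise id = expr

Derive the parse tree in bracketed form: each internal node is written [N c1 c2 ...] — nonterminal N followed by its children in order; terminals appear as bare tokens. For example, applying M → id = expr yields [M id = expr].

S
M
when c do M otherwise M
when c do id = expr otherwise M
when c do id = expr otherwise id = expr

[S [M when c do [M id = expr] otherwise [M id = expr]]]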